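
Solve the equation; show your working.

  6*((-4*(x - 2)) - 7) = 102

Step 1. [6*((-4*(x - 2)) - 7) = 102] 6 out front; divide by 6 ⇒ div: (-4*(x - 2)) - 7 = 17.
Step 2. [(-4*(x - 2)) - 7 = 17] the outer -7 inverts by adding 7, so sub: -4*(x - 2) = 24.
Step 3. [-4*(x - 2) = 24] divide by the outer -4, so div: x - 2 = -6.
Step 4. [x - 2 = -6] add 2: x sits inside (… - 2), so sub: x = -4.

Answer: x ∈ {-4}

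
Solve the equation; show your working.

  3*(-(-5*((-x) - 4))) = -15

Step 1. [3*(-(-5*((-x) - 4))) = -15] LHS = 3·(…); ÷3 both sides. So div: -(-5*((-x) - 4)) = -5.
Step 2. [-(-5*((-x) - 4)) = -5] LHS negated; negate both sides ⇒ neg: -5*((-x) - 4) = 5.
Step 3. [-5*((-x) - 4) = 5] -5·(inner) — divide through by -5. So div: (-x) - 4 = -1.
Step 4. [(-x) - 4 = -1] the outer -4 inverts by adding 4. So sub: -x = 3.
Step 5. [-x = 3] flip signs both sides. So neg: x = -3.

Answer: x ∈ {-3}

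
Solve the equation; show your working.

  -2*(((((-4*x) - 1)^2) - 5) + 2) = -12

Step 1. [-2*(((((-4*x) - 1)^2) - 5) + 2) = -12] -2·(inner) — divide through by -2, so div: ((((-4*x) - 1)^2) - 5) + 2 = 6.
Step 2. [((((-4*x) - 1)^2) - 5) + 2 = 6] the outer +2 inverts by subtracting 2 ⇒ sub: (((-4*x) - 1)^2) - 5 = 4.
Step 3. [(((-4*x) - 1)^2) - 5 = 4] add 5: x sits inside (… - 5). So sub: ((-4*x) - 1)^2 = 9.
Step 4. [((-4*x) - 1)^2 = 9] √ both sides: 9 ≥ 0 gives two branches. So sqrt: (-4*x) - 1 = 3 or -3.
Step 5. [(-4*x) - 1 = 3 or -3] -1 is outermost — add 1 both sides ⇒ sub: -4*x = 4 or -2.
Step 6. [-4*x = 4 or -2] LHS = -4·(…); ÷-4 both sides. So div: x = -1 or 1/2.

Answer: x ∈ {-1, 1/2}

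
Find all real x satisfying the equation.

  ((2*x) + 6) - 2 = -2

Step 1. [((2*x) + 6) - 2 = -2] add 2: x sits inside (… - 2), so sub: (2*x) + 6 = 0.
Step 2. [(2*x) + 6 = 0] 2 divides every term; factor it out ⇒ factor: x + 3 = 0.
Step 3. [x + 3 = 0] subtract 3: x sits inside (… + 3), so sub: x = -3.

Answer: x ∈ {-3}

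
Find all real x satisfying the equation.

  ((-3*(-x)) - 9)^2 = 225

Step 1. [((-3*(-x)) - 9)^2 = 225] √ both sides: 225 ≥ 0 gives two branches, so sqrt: (-3*(-x)) - 9 = 15 or -15.
Step 2. [(-3*(-x)) - 9 = 15 or -15] -3 | LHS and -3 | 15 or -15: pull -3 out ⇒ factor: (-x) + 3 = -5 or 5.
Step 3. [(-x) + 3 = -5 or 5] peel the +3: subtract 3 from each side. So sub: -x = -8 or 2.
Step 4. [-x = -8 or 2] leading − — multiply by −1 ⇒ neg: x = 8 or -2.

Answer: x ∈ {-2, 8}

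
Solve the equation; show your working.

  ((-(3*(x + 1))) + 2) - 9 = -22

Step 1. [((-(3*(x + 1))) + 2) - 9 = -22] add 9: x sits inside (… - 9), so sub: (-(3*(x + 1))) + 2 = -13.
Step 2. [(-(3*(x + 1))) + 2 = -13] +2 is outermost — subtract 2 both sides, so sub: -(3*(x + 1)) = -15.
Step 3. [-(3*(x + 1)) = -15] leading − — multiply by −1. So neg: 3*(x + 1) = 15.
Step 4. [3*(x + 1) = 15] divide by the outer 3, so div: x + 1 = 5.
Step 5. [x + 1 = 5] +1 is outermost — subtract 1 both sides ⇒ sub: x = 4.

Answer: x ∈ {4}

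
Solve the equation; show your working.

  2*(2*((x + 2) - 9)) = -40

Step 1. [2*(2*((x + 2) - 9)) = -40] 2·(inner) — divide through by 2 ⇒ div: 2*((x + 2) - 9) = -20.
Step 2. [2*((x + 2) - 9) = -20] 2 out front; divide by 2. So div: (x + 2) - 9 = -10.
Step 3. [(x + 2) - 9 = -10] -9 is outermost — add 9 both sides ⇒ sub: x + 2 = -1.
Step 4. [x + 2 = -1] +2 is outermost — subtract 2 both sides, so sub: x = -3.

Answer: x ∈ {-3}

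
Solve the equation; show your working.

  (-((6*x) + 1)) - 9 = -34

Step 1. [(-((6*x) + 1)) - 9 = -34] -9 is outermost — add 9 both sides, so sub: -((6*x) + 1) = -25.
Step 2. [-((6*x) + 1) = -25] leading − — multiply by −1 ⇒ neg: (6*x) + 1 = 25.
Step 3. [(6*x) + 1 = 25] +1 is outermost — subtract 1 both sides, so sub: 6*x = 24.
Step 4. [6*x = 24] 6 out front; divide by 6. So div: x = 4.

Answer: x ∈ {4}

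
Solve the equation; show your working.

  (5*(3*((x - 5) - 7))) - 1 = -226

Step 1. [(5*(3*((x - 5) - 7))) - 1 = -226] 1 comes off first (add 1) ⇒ sub: 5*(3*((x - 5) - 7)) = -225.
Step 2. [5*(3*((x - 5) - 7)) = -225] LHS = 5·(…); ÷5 both sides. So div: 3*((x - 5) - 7) = -45.
Step 3. [3*((x - 5) - 7) = -45] LHS = 3·(…); ÷3 both sides, so div: (x - 5) - 7 = -15.
Step 4. [(x - 5) - 7 = -15] peel the -7: add 7 from each side, so sub: x - 5 = -8.
Step 5. [x - 5 = -8] the outer -5 inverts by adding 5 ⇒ sub: x = -3.

Answer: x ∈ {-3}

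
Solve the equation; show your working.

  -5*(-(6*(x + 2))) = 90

Step 1. [-5*(-(6*(x + 2))) = 90] leading coefficient -5: divide by -5 ⇒ div: -(6*(x + 2)) = -18.
Step 2. [-(6*(x + 2)) = -18] LHS negated; negate both sides. So neg: 6*(x + 2) = 18.
Step 3. [6*(x + 2) = 18] 6 out front; divide by 6 ⇒ div: x + 2 = 3.
Step 4. [x + 2 = 3] the outer +2 inverts by subtracting 2, so sub: x = 1.

Answer: x ∈ {1}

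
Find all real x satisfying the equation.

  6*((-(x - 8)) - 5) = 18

Step 1. [6*((-(x - 8)) - 5) = 18] 6 out front; divide by 6. So div: (-(x - 8)) - 5 = 3.
Step 2. [(-(x - 8)) - 5 = 3] peel the -5: add 5 from each side, so sub: -(x - 8) = 8.
Step 3. [-(x - 8) = 8] flip signs both sides ⇒ neg: x - 8 = -8.
Step 4. [x - 8 = -8] peel the -8: add 8 from each side. So sub: x = 0.

Answer: x ∈ {0}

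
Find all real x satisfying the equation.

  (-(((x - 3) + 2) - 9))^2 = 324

Step 1. [(-(((x - 3) + 2) - 9))^2 = 324] LHS squared, RHS 324 ≥ 0: apply √ (±) ⇒ sqrt: -(((x - 3) + 2) - 9) = 18 or -18.
Step 2. [-(((x - 3) + 2) - 9) = 18 or -18] LHS negated; negate both sides. So neg: ((x - 3) + 2) - 9 = -18 or 18.
Step 3. [((x - 3) + 2) - 9 = -18 or 18] add 9: x sits inside (… - 9), so sub: (x - 3) + 2 = -9 or 27.
Step 4. [(x - 3) + 2 = -9 or 27] 2 comes off first (subtract 2), so sub: x - 3 = -11 or 25.
Step 5. [x - 3 = -11 or 25] add 3: x sits inside (… - 3) ⇒ sub: x = -8 or 28.

Answer: x ∈ {-8, 28}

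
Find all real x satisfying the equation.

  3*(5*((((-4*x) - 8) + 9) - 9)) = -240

Step 1. [3*(5*((((-4*x) - 8) + 9) - 9)) = -240] divide by the outer 3 ⇒ div: 5*((((-4*x) - 8) + 9) - 9) = -80.
Step 2. [5*((((-4*x) - 8) + 9) - 9) = -80] leading coefficient 5: divide by 5 ⇒ div: (((-4*x) - 8) + 9) - 9 = -16.
Step 3. [(((-4*x) - 8) + 9) - 9 = -16] add 9: x sits inside (… - 9), so sub: ((-4*x) - 8) + 9 = -7.
Step 4. [((-4*x) - 8) + 9 = -7] +9 is outermost — subtract 9 both sides ⇒ sub: (-4*x) - 8 = -16.
Step 5. [(-4*x) - 8 = -16] add 8: x sits inside (… - 8) ⇒ sub: -4*x = -8.
Step 6. [-4*x = -8] leading coefficient -4: divide by -4, so div: x = 2.

Answer: x ∈ {2}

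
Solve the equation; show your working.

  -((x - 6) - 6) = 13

Step 1. [-((x - 6) - 6) = 13] LHS negated; negate both sides ⇒ neg: (x - 6) - 6 = -13.
Step 2. [(x - 6) - 6 = -13] -6 is outermost — add 6 both sides, so sub: x - 6 = -7.
Step 3. [x - 6 = -7] peel the -6: add 6 from each side, so sub: x = -1.

Answer: x ∈ {-1}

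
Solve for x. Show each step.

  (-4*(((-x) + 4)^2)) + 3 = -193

Step 1. [(-4*(((-x) + 4)^2)) + 3 = -193] 3 comes off first (subtract 3) ⇒ sub: -4*(((-x) + 4)^2) = -196.
Step 2. [-4*(((-x) + 4)^2) = -196] leading coefficient -4: divide by -4. So div: ((-x) + 4)^2 = 49.
Step 3. [((-x) + 4)^2 = 49] √ both sides: 49 ≥ 0 gives two branches. So sqrt: (-x) + 4 = 7 or -7.
Step 4. [(-x) + 4 = 7 or -7] +4 is outermost — subtract 4 both sides ⇒ sub: -x = 3 or -11.
Step 5. [-x = 3 or -11] leading − — multiply by −1 ⇒ neg: x = -3 or 11.

Answer: x ∈ {-3, 11}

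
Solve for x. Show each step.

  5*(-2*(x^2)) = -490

Step 1. [5*(-2*(x^2)) = -490] 5·(inner) — divide through by 5. So div: -2*(x^2) = -98.
Step 2. [-2*(x^2) = -98] leading coefficient -2: divide by -2. So div: x^2 = 49.
Step 3. [x^2 = 49] LHS squared, RHS 49 ≥ 0: apply √ (±) ⇒ sqrt: x = 7 or -7.

Answer: x ∈ {-7, 7}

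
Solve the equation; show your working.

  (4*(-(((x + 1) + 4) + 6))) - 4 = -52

Step 1. [(4*(-(((x + 1) + 4) + 6))) - 4 = -52] 4 | LHS and 4 | -52: pull 4 out. So factor: (-(((x + 1) + 4) + 6)) - 1 = -13.
Step 2. [(-(((x + 1) + 4) + 6)) - 1 = -13] -1 is outermost — add 1 both sides ⇒ sub: -(((x + 1) + 4) + 6) = -12.
Step 3. [-(((x + 1) + 4) + 6) = -12] leading − — multiply by −1. So neg: ((x + 1) + 4) + 6 = 12.
Step 4. [((x + 1) + 4) + 6 = 12] 6 comes off first (subtract 6), so sub: (x + 1) + 4 = 6.
Step 5. [(x + 1) + 4 = 6] 4 comes off first (subtract 4), so sub: x + 1 = 2.
Step 6. [x + 1 = 2] subtract 1: x sits inside (… + 1). So sub: x = 1.

Answer: x ∈ {1}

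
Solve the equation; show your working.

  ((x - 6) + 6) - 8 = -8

Step 1. [((x - 6) + 6) - 8 = -8] -8 is outermost — add 8 both sides. So sub: (x - 6) + 6 = 0.
Step 2. [(x - 6) + 6 = 0] subtract 6: x sits inside (… + 6). So sub: x - 6 = -6.
Step 3. [x - 6 = -6] peel the -6: add 6 from each side. So sub: x = 0.

Answer: x ∈ {0}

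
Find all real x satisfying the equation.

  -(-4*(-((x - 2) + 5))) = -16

Step 1. [-(-4*(-((x - 2) + 5))) = -16] flip signs both sides ⇒ neg: -4*(-((x - 2) + 5)) = 16.
Step 2. [-4*(-((x - 2) + 5)) = 16] LHS = -4·(…); ÷-4 both sides, so div: -((x - 2) + 5) = -4.
Step 3. [-((x - 2) + 5) = -4] leading − — multiply by −1, so neg: (x - 2) + 5 = 4.
Step 4. [(x - 2) + 5 = 4] peel the +5: subtract 5 from each side, so sub: x - 2 = -1.
Step 5. [x - 2 = -1] the outer -2 inverts by adding 2. So sub: x = 1.

Answer: x ∈ {1}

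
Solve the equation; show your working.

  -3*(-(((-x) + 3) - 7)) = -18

Step 1. [-3*(-(((-x) + 3) - 7)) = -18] divide by the outer -3. So div: -(((-x) + 3) - 7) = 6.
Step 2. [-(((-x) + 3) - 7) = 6] LHS negated; negate both sides. So neg: ((-x) + 3) - 7 = -6.
Step 3. [((-x) + 3) - 7 = -6] 7 comes off first (add 7). So sub: (-x) + 3 = 1.
Step 4. [(-x) + 3 = 1] +3 is outermost — subtract 3 both sides. So sub: -x = -2.
Step 5. [-x = -2] flip signs both sides ⇒ neg: x = 2.

Answer: x ∈ {2}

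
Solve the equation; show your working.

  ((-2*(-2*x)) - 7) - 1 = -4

Step 1. [((-2*(-2*x)) - 7) - 1 = -4] peel the -1: add 1 from each side, so sub: (-2*(-2*x)) - 7 = -3.
Step 2. [(-2*(-2*x)) - 7 = -3] the outer -7 inverts by adding 7, so sub: -2*(-2*x) = 4.
Step 3. [-2*(-2*x) = 4] LHS = -2·(…); ÷-2 both sides ⇒ div: -2*x = -2.
Step 4. [-2*x = -2] divide by the outer -2. So div: x = 1.

Answer: x ∈ {1}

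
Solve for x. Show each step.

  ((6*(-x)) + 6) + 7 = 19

Step 1. [((6*(-x)) + 6) + 7 = 19] +7 is outermost — subtract 7 both sides. So sub: (6*(-x)) + 6 = 12.
Step 2. [(6*(-x)) + 6 = 12] 6 | LHS and 6 | 12: pull 6 out. So factor: (-x) + 1 = 2.
Step 3. [(-x) + 1 = 2] the outer +1 inverts by subtracting 1. So sub: -x = 1.
Step 4. [-x = 1] flip signs both sides ⇒ neg: x = -1.

Answer: x ∈ {-1}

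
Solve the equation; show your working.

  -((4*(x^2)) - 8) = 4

Step 1. [-((4*(x^2)) - 8) = 4] flip signs both sides ⇒ neg: (4*(x^2)) - 8 = -4.
Step 2. [(4*(x^2)) - 8 = -4] 8 comes off first (add 8) ⇒ sub: 4*(x^2) = 4.
Step 3. [4*(x^2) = 4] 4 out front; divide by 4 ⇒ div: x^2 = 1.
Step 4. [x^2 = 1] √ both sides: 1 ≥ 0 gives two branches, so sqrt: x = 1 or -1.

Answer: x ∈ {-1, 1}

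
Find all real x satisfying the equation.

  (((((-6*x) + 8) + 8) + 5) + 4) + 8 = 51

Step 1. [(((((-6*x) + 8) + 8) + 5) + 4) + 8 = 51] peel the +8: subtract 8 from each side, so sub: ((((-6*x) + 8) + 8) + 5) + 4 = 43.
Step 2. [((((-6*x) + 8) + 8) + 5) + 4 = 43] the outer +4 inverts by subtracting 4 ⇒ sub: (((-6*x) + 8) + 8) + 5 = 39.
Step 3. [(((-6*x) + 8) + 8) + 5 = 39] peel the +5: subtract 5 from each side, so sub: ((-6*x) + 8) + 8 = 34.
Step 4. [((-6*x) + 8) + 8 = 34] +8 is outermost — subtract 8 both sides ⇒ sub: (-6*x) + 8 = 26.
Step 5. [(-6*x) + 8 = 26] the outer +8 inverts by subtracting 8. So sub: -6*x = 18.
Step 6. [-6*x = 18] leading coefficient -6: divide by -6 ⇒ div: x = -3.

Answer: x ∈ {-3}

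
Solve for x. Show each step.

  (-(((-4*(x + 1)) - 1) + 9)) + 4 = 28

Step 1. [(-(((-4*(x + 1)) - 1) + 9)) + 4 = 28] subtract 4: x sits inside (… + 4) ⇒ sub: -(((-4*(x + 1)) - 1) + 9) = 24.
Step 2. [-(((-4*(x + 1)) - 1) + 9) = 24] LHS negated; negate both sides ⇒ neg: ((-4*(x + 1)) - 1) + 9 = -24.
Step 3. [((-4*(x + 1)) - 1) + 9 = -24] +9 is outermost — subtract 9 both sides. So sub: (-4*(x + 1)) - 1 = -33.
Step 4. [(-4*(x + 1)) - 1 = -33] -1 is outermost — add 1 both sides ⇒ sub: -4*(x + 1) = -32.
Step 5. [-4*(x + 1) = -32] LHS = -4·(…); ÷-4 both sides ⇒ div: x + 1 = 8.
Step 6. [x + 1 = 8] 1 comes off first (subtract 1). So sub: x = 7.

Answer: x ∈ {7}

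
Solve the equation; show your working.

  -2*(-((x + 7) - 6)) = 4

Step 1. [-2*(-((x + 7) - 6)) = 4] -2 out front; divide by -2 ⇒ div: -((x + 7) - 6) = -2.
Step 2. [-((x + 7) - 6) = -2] LHS negated; negate both sides, so neg: (x + 7) - 6 = 2.
Step 3. [(x + 7) - 6 = 2] peel the -6: add 6 from each side. So sub: x + 7 = 8.
Step 4. [x + 7 = 8] +7 is outermost — subtract 7 both sides. So sub: x = 1.

Answer: x ∈ {1}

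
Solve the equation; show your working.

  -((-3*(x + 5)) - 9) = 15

Step 1. [-((-3*(x + 5)) - 9) = 15] flip signs both sides ⇒ neg: (-3*(x + 5)) - 9 = -15.
Step 2. [(-3*(x + 5)) - 9 = -15] -3 | LHS and -3 | -15: pull -3 out. So factor: (x + 5) + 3 = 5.
Step 3. [(x + 5) + 3 = 5] 3 comes off first (subtract 3), so sub: x + 5 = 2.
Step 4. [x + 5 = 2] subtract 5: x sits inside (… + 5), so sub: x = -3.

Answer: x ∈ {-3}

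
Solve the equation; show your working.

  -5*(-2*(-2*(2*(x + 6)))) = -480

Step 1. [-5*(-2*(-2*(2*(x + 6)))) = -480] LHS = -5·(…); ÷-5 both sides ⇒ div: -2*(-2*(2*(x + 6))) = 96.
Step 2. [-2*(-2*(2*(x + 6))) = 96] leading coefficient -2: divide by -2, so div: -2*(2*(x + 6)) = -48.
Step 3. [-2*(2*(x + 6)) = -48] divide by the outer -2 ⇒ div: 2*(x + 6) = 24.
Step 4. [2*(x + 6) = 24] leading coefficient 2: divide by 2 ⇒ div: x + 6 = 12.
Step 5. [x + 6 = 12] subtract 6: x sits inside (… + 6) ⇒ sub: x = 6.

Answer: x ∈ {6}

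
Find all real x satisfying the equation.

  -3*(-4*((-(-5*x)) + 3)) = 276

Step 1. [-3*(-4*((-(-5*x)) + 3)) = 276] -3·(inner) — divide through by -3, so div: -4*((-(-5*x)) + 3) = -92.
Step 2. [-4*((-(-5*x)) + 3) = -92] -4 out front; divide by -4 ⇒ div: (-(-5*x)) + 3 = 23.
Step 3. [(-(-5*x)) + 3 = 23] +3 is outermost — subtract 3 both sides ⇒ sub: -(-5*x) = 20.
Step 4. [-(-5*x) = 20] LHS negated; negate both sides ⇒ neg: -5*x = -20.
Step 5. [-5*x = -20] LHS = -5·(…); ÷-5 both sides. So div: x = 4.

Answer: x ∈ {4}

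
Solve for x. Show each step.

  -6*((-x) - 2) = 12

Step 1. [-6*((-x) - 2) = 12] LHS = -6·(…); ÷-6 both sides, so div: (-x) - 2 = -2.
Step 2. [(-x) - 2 = -2] 2 comes off first (add 2). So sub: -x = 0.
Step 3. [-x = 0] leading − — multiply by −1, so neg: x = 0.

Answer: x ∈ {0}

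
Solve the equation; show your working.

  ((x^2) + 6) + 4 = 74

Step 1. [((x^2) + 6) + 4 = 74] subtract 4: x sits inside (… + 4). So sub: (x^2) + 6 = 70.
Step 2. [(x^2) + 6 = 70] +6 is outermost — subtract 6 both sides, so sub: x^2 = 64.
Step 3. [x^2 = 64] 64 ≥ 0, LHS is (·)² — take ±√. So sqrt: x = 8 or -8.

Answer: x ∈ {-8, 8}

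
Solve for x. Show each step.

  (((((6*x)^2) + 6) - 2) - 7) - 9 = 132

Step 1. [(((((6*x)^2) + 6) - 2) - 7) - 9 = 132] add 9: x sits inside (… - 9), so sub: ((((6*x)^2) + 6) - 2) - 7 = 141.
Step 2. [((((6*x)^2) + 6) - 2) - 7 = 141] add 7: x sits inside (… - 7) ⇒ sub: (((6*x)^2) + 6) - 2 = 148.
Step 3. [(((6*x)^2) + 6) - 2 = 148] add 2: x sits inside (… - 2). So sub: ((6*x)^2) + 6 = 150.
Step 4. [((6*x)^2) + 6 = 150] 6 comes off first (subtract 6). So sub: (6*x)^2 = 144.
Step 5. [(6*x)^2 = 144] LHS squared, RHS 144 ≥ 0: apply √ (±). So sqrt: 6*x = 12 or -12.
Step 6. [6*x = 12 or -12] 6 out front; divide by 6. So div: x = 2 or -2.

Answer: x ∈ {-2, 2}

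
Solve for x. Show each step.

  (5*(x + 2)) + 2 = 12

Step 1. [(5*(x + 2)) + 2 = 12] +2 is outermost — subtract 2 both sides, so sub: 5*(x + 2) = 10.
Step 2. [5*(x + 2) = 10] LHS = 5·(…); ÷5 both sides, so div: x + 2 = 2.
Step 3. [x + 2 = 2] +2 is outermost — subtract 2 both sides ⇒ sub: x = 0.

Answer: x ∈ {0}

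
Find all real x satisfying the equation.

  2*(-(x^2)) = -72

Step 1. [2*(-(x^2)) = -72] 2 out front; divide by 2, so div: -(x^2) = -36.
Step 2. [-(x^2) = -36] flip signs both sides, so neg: x^2 = 36.
Step 3. [x^2 = 36] 36 ≥ 0, LHS is (·)² — take ±√ ⇒ sqrt: x = 6 or -6.

Answer: x ∈ {-6, 6}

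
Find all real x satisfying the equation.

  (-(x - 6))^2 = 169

Step 1. [(-(x - 6))^2 = 169] √ both sides: 169 ≥ 0 gives two branches ⇒ sqrt: -(x - 6) = 13 or -13.
Step 2. [-(x - 6) = 13 or -13] flip signs both sides, so neg: x - 6 = -13 or 13.
Step 3. [x - 6 = -13 or 13] add 6: x sits inside (… - 6). So sub: x = -7 or 19.

Answer: x ∈ {-7, 19}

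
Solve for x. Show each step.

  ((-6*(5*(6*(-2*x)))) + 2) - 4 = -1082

Step 1. [((-6*(5*(6*(-2*x)))) + 2) - 4 = -1082] 4 comes off first (add 4) ⇒ sub: (-6*(5*(6*(-2*x)))) + 2 = -1078.
Step 2. [(-6*(5*(6*(-2*x)))) + 2 = -1078] the outer +2 inverts by subtracting 2 ⇒ sub: -6*(5*(6*(-2*x))) = -1080.
Step 3. [-6*(5*(6*(-2*x))) = -1080] divide by the outer -6. So div: 5*(6*(-2*x)) = 180.
Step 4. [5*(6*(-2*x)) = 180] LHS = 5·(…); ÷5 both sides. So div: 6*(-2*x) = 36.
Step 5. [6*(-2*x) = 36] divide by the outer 6. So div: -2*x = 6.
Step 6. [-2*x = 6] -2·(inner) — divide through by -2, so div: x = -3.

Answer: x ∈ {-3}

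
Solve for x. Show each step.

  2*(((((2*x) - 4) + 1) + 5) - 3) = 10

Step 1. [2*(((((2*x) - 4) + 1) + 5) - 3) = 10] 2·(inner) — divide through by 2 ⇒ div: ((((2*x) - 4) + 1) + 5) - 3 = 5.
Step 2. [((((2*x) - 4) + 1) + 5) - 3 = 5] peel the -3: add 3 from each side, so sub: (((2*x) - 4) + 1) + 5 = 8.
Step 3. [(((2*x) - 4) + 1) + 5 = 8] the outer +5 inverts by subtracting 5, so sub: ((2*x) - 4) + 1 = 3.
Step 4. [((2*x) - 4) + 1 = 3] peel the +1: subtract 1 from each side, so sub: (2*x) - 4 = 2.
Step 5. [(2*x) - 4 = 2] 2 divides every term; factor it out ⇒ factor: x - 2 = 1.
Step 6. [x - 2 = 1] the outer -2 inverts by adding 2 ⇒ sub: x = 3.

Answer: x ∈ {3}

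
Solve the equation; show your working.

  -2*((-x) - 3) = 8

Step 1. [-2*((-x) - 3) = 8] LHS = -2·(…); ÷-2 both sides. So div: (-x) - 3 = -4.
Step 2. [(-x) - 3 = -4] peel the -3: add 3 from each side, so sub: -x = -1.
Step 3. [-x = -1] flip signs both sides. So neg: x = 1.

Answer: x ∈ {1}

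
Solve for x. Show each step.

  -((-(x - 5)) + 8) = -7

Step 1. [-((-(x - 5)) + 8) = -7] LHS negated; negate both sides ⇒ neg: (-(x - 5)) + 8 = 7.
Step 2. [(-(x - 5)) + 8 = 7] +8 is outermost — subtract 8 both sides. So sub: -(x - 5) = -1.
Step 3. [-(x - 5) = -1] LHS negated; negate both sides, so neg: x - 5 = 1.
Step 4. [x - 5 = 1] the outer -5 inverts by adding 5 ⇒ sub: x = 6.

Answer: x ∈ {6}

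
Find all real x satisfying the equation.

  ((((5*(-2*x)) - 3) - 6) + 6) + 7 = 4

Step 1. [((((5*(-2*x)) - 3) - 6) + 6) + 7 = 4] 7 comes off first (subtract 7) ⇒ sub: (((5*(-2*x)) - 3) - 6) + 6 = -3.
Step 2. [(((5*(-2*x)) - 3) - 6) + 6 = -3] 6 comes off first (subtract 6). So sub: ((5*(-2*x)) - 3) - 6 = -9.
Step 3. [((5*(-2*x)) - 3) - 6 = -9] the outer -6 inverts by adding 6, so sub: (5*(-2*x)) - 3 = -3.
Step 4. [(5*(-2*x)) - 3 = -3] 3 comes off first (add 3). So sub: 5*(-2*x) = 0.
Step 5. [5*(-2*x) = 0] divide by the outer 5, so div: -2*x = 0.
Step 6. [-2*x = 0] -2 out front; divide by -2. So div: x = 0.

Answer: x ∈ {0}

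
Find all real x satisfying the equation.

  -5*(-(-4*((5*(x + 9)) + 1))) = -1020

Step 1. [-5*(-(-4*((5*(x + 9)) + 1))) = -1020] leading coefficient -5: divide by -5, so div: -(-4*((5*(x + 9)) + 1)) = 204.
Step 2. [-(-4*((5*(x + 9)) + 1)) = 204] flip signs both sides, so neg: -4*((5*(x + 9)) + 1) = -204.
Step 3. [-4*((5*(x + 9)) + 1) = -204] -4 out front; divide by -4. So div: (5*(x + 9)) + 1 = 51.
Step 4. [(5*(x + 9)) + 1 = 51] the outer +1 inverts by subtracting 1 ⇒ sub: 5*(x + 9) = 50.
Step 5. [5*(x + 9) = 50] 5 out front; divide by 5. So div: x + 9 = 10.
Step 6. [x + 9 = 10] the outer +9 inverts by subtracting 9, so sub: x = 1.

Answer: x ∈ {1}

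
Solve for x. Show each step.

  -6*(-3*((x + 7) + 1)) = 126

Step 1. [-6*(-3*((x + 7) + 1)) = 126] -6 out front; divide by -6, so div: -3*((x + 7) + 1) = -21.
Step 2. [-3*((x + 7) + 1) = -21] divide by the outer -3. So div: (x + 7) + 1 = 7.
Step 3. [(x + 7) + 1 = 7] peel the +1: subtract 1 from each side ⇒ sub: x + 7 = 6.
Step 4. [x + 7 = 6] peel the +7: subtract 7 from each side ⇒ sub: x = -1.

Answer: x ∈ {-1}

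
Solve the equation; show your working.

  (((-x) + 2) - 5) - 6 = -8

Step 1. [(((-x) + 2) - 5) - 6 = -8] the outer -6 inverts by adding 6 ⇒ sub: ((-x) + 2) - 5 = -2.
Step 2. [((-x) + 2) - 5 = -2] add 5: x sits inside (… - 5). So sub: (-x) + 2 = 3.
Step 3. [(-x) + 2 = 3] 2 comes off first (subtract 2), so sub: -x = 1.
Step 4. [-x = 1] flip signs both sides ⇒ neg: x = -1.

Answer: x ∈ {-1}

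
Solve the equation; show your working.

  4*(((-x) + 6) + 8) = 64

Step 1. [4*(((-x) + 6) + 8) = 64] divide by the outer 4, so div: ((-x) + 6) + 8 = 16.
Step 2. [((-x) + 6) + 8 = 16] +8 is outermost — subtract 8 both sides, so sub: (-x) + 6 = 8.
Step 3. [(-x) + 6 = 8] peel the +6: subtract 6 from each side. So sub: -x = 2.
Step 4. [-x = 2] LHS negated; negate both sides, so neg: x = -2.

Answer: x ∈ {-2}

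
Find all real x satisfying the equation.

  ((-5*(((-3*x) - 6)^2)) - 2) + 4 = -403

Step 1. [((-5*(((-3*x) - 6)^2)) - 2) + 4 = -403] subtract 4: x sits inside (… + 4) ⇒ sub: (-5*(((-3*x) - 6)^2)) - 2 = -407.
Step 2. [(-5*(((-3*x) - 6)^2)) - 2 = -407] 2 comes off first (add 2) ⇒ sub: -5*(((-3*x) - 6)^2) = -405.
Step 3. [-5*(((-3*x) - 6)^2) = -405] divide by the outer -5. So div: ((-3*x) - 6)^2 = 81.
Step 4. [((-3*x) - 6)^2 = 81] LHS squared, RHS 81 ≥ 0: apply √ (±), so sqrt: (-3*x) - 6 = 9 or -9.
Step 5. [(-3*x) - 6 = 9 or -9] -3 | LHS and -3 | 9 or -9: pull -3 out ⇒ factor: x + 2 = -3 or 3.
Step 6. [x + 2 = -3 or 3] subtract 2: x sits inside (… + 2), so sub: x = -5 or 1.

Answer: x ∈ {-5, 1}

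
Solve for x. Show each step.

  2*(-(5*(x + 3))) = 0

Step 1. [2*(-(5*(x + 3))) = 0] 2 out front; divide by 2 ⇒ div: -(5*(x + 3)) = 0.
Step 2. [-(5*(x + 3)) = 0] LHS negated; negate both sides. So neg: 5*(x + 3) = 0.
Step 3. [5*(x + 3) = 0] 5·(inner) — divide through by 5. So div: x + 3 = 0.
Step 4. [x + 3 = 0] subtract 3: x sits inside (… + 3), so sub: x = -3.

Answer: x ∈ {-3}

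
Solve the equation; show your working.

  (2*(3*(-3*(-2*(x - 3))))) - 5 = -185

Step 1. [(2*(3*(-3*(-2*(x - 3))))) - 5 = -185] peel the -5: add 5 from each side, so sub: 2*(3*(-3*(-2*(x - 3)))) = -180.
Step 2. [2*(3*(-3*(-2*(x - 3)))) = -180] 2·(inner) — divide through by 2. So div: 3*(-3*(-2*(x - 3))) = -90.
Step 3. [3*(-3*(-2*(x - 3))) = -90] divide by the outer 3 ⇒ div: -3*(-2*(x - 3)) = -30.
Step 4. [-3*(-2*(x - 3)) = -30] -3·(inner) — divide through by -3. So div: -2*(x - 3) = 10.
Step 5. [-2*(x - 3) = 10] -2 out front; divide by -2, so div: x - 3 = -5.
Step 6. [x - 3 = -5] -3 is outermost — add 3 both sides, so sub: x = -2.

Answer: x ∈ {-2}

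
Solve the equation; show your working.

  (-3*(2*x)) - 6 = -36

Step 1. [(-3*(2*x)) - 6 = -36] 6 comes off first (add 6), so sub: -3*(2*x) = -30.
Step 2. [-3*(2*x) = -30] leading coefficient -3: divide by -3 ⇒ div: 2*x = 10.
Step 3. [2*x = 10] LHS = 2·(…); ÷2 both sides. So div: x = 5.

Answer: x ∈ {5}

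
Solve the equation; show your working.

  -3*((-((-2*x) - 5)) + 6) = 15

Step 1. [-3*((-((-2*x) - 5)) + 6) = 15] divide by the outer -3, so div: (-((-2*x) - 5)) + 6 = -5.
Step 2. [(-((-2*x) - 5)) + 6 = -5] 6 comes off first (subtract 6) ⇒ sub: -((-2*x) - 5) = -11.
Step 3. [-((-2*x) - 5) = -11] LHS negated; negate both sides, so neg: (-2*x) - 5 = 11.
Step 4. [(-2*x) - 5 = 11] the outer -5 inverts by adding 5, so sub: -2*x = 16.
Step 5. [-2*x = 16] leading coefficient -2: divide by -2 ⇒ div: x = -8.

Answer: x ∈ {-8}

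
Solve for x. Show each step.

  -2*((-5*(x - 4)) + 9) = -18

Step 1. [-2*((-5*(x - 4)) + 9) = -18] -2·(inner) — divide through by -2 ⇒ div: (-5*(x - 4)) + 9 = 9.
Step 2. [(-5*(x - 4)) + 9 = 9] subtract 9: x sits inside (… + 9) ⇒ sub: -5*(x - 4) = 0.
Step 3. [-5*(x - 4) = 0] -5·(inner) — divide through by -5 ⇒ div: x - 4 = 0.
Step 4. [x - 4 = 0] add 4: x sits inside (… - 4), so sub: x = 4.

Answer: x ∈ {4}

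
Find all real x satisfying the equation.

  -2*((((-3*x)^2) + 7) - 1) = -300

Step 1. [-2*((((-3*x)^2) + 7) - 1) = -300] divide by the outer -2. So div: (((-3*x)^2) + 7) - 1 = 150.
Step 2. [(((-3*x)^2) + 7) - 1 = 150] 1 comes off first (add 1). So sub: ((-3*x)^2) + 7 = 151.
Step 3. [((-3*x)^2) + 7 = 151] the outer +7 inverts by subtracting 7. So sub: (-3*x)^2 = 144.
Step 4. [(-3*x)^2 = 144] 144 ≥ 0, LHS is (·)² — take ±√. So sqrt: -3*x = 12 or -12.
Step 5. [-3*x = 12 or -12] -3 out front; divide by -3. So div: x = -4 or 4.

Answer: x ∈ {-4, 4}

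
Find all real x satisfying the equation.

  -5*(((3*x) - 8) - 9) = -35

Step 1. [-5*(((3*x) - 8) - 9) = -35] -5·(inner) — divide through by -5 ⇒ div: ((3*x) - 8) - 9 = 7.
Step 2. [((3*x) - 8) - 9 = 7] add 9: x sits inside (… - 9) ⇒ sub: (3*x) - 8 = 16.
Step 3. [(3*x) - 8 = 16] the outer -8 inverts by adding 8. So sub: 3*x = 24.
Step 4. [3*x = 24] divide by the outer 3 ⇒ div: x = 8.

Answer: x ∈ {8}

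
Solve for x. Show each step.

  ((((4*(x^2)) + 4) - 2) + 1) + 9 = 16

Step 1. [((((4*(x^2)) + 4) - 2) + 1) + 9 = 16] the outer +9 inverts by subtracting 9 ⇒ sub: (((4*(x^2)) + 4) - 2) + 1 = 7.
Step 2. [(((4*(x^2)) + 4) - 2) + 1 = 7] peel the +1: subtract 1 from each side, so sub: ((4*(x^2)) + 4) - 2 = 6.
Step 3. [((4*(x^2)) + 4) - 2 = 6] -2 is outermost — add 2 both sides, so sub: (4*(x^2)) + 4 = 8.
Step 4. [(4*(x^2)) + 4 = 8] the outer +4 inverts by subtracting 4 ⇒ sub: 4*(x^2) = 4.
Step 5. [4*(x^2) = 4] 4 out front; divide by 4, so div: x^2 = 1.
Step 6. [x^2 = 1] √ both sides: 1 ≥ 0 gives two branches. So sqrt: x = 1 or -1.

Answer: x ∈ {-1, 1}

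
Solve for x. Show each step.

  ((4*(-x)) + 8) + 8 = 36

Step 1. [((4*(-x)) + 8) + 8 = 36] peel the +8: subtract 8 from each side, so sub: (4*(-x)) + 8 = 28.
Step 2. [(4*(-x)) + 8 = 28] 4 divides every term; factor it out. So factor: (-x) + 2 = 7.
Step 3. [(-x) + 2 = 7] the outer +2 inverts by subtracting 2, so sub: -x = 5.
Step 4. [-x = 5] LHS negated; negate both sides ⇒ neg: x = -5.

Answer: x ∈ {-5}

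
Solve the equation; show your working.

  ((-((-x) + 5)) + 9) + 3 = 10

Step 1. [((-((-x) + 5)) + 9) + 3 = 10] 3 comes off first (subtract 3). So sub: (-((-x) + 5)) + 9 = 7.
Step 2. [(-((-x) + 5)) + 9 = 7] the outer +9 inverts by subtracting 9. So sub: -((-x) + 5) = -2.
Step 3. [-((-x) + 5) = -2] flip signs both sides. So neg: (-x) + 5 = 2.
Step 4. [(-x) + 5 = 2] peel the +5: subtract 5 from each side, so sub: -x = -3.
Step 5. [-x = -3] leading − — multiply by −1 ⇒ neg: x = 3.

Answer: x ∈ {3}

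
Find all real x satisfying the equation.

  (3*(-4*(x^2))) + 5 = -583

Step 1. [(3*(-4*(x^2))) + 5 = -583] the outer +5 inverts by subtracting 5, so sub: 3*(-4*(x^2)) = -588.
Step 2. [3*(-4*(x^2)) = -588] divide by the outer 3. So div: -4*(x^2) = -196.
Step 3. [-4*(x^2) = -196] LHS = -4·(…); ÷-4 both sides ⇒ div: x^2 = 49.
Step 4. [x^2 = 49] LHS squared, RHS 49 ≥ 0: apply √ (±), so sqrt: x = 7 or -7.

Answer: x ∈ {-7, 7}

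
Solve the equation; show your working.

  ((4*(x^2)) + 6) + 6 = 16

Step 1. [((4*(x^2)) + 6) + 6 = 16] 6 comes off first (subtract 6), so sub: (4*(x^2)) + 6 = 10.
Step 2. [(4*(x^2)) + 6 = 10] the outer +6 inverts by subtracting 6, so sub: 4*(x^2) = 4.
Step 3. [4*(x^2) = 4] 4 out front; divide by 4 ⇒ div: x^2 = 1.
Step 4. [x^2 = 1] √ both sides: 1 ≥ 0 gives two branches, so sqrt: x = 1 or -1.

Answer: x ∈ {-1, 1}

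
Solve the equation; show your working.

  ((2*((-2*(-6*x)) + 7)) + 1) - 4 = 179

Step 1. [((2*((-2*(-6*x)) + 7)) + 1) - 4 = 179] add 4: x sits inside (… - 4), so sub: (2*((-2*(-6*x)) + 7)) + 1 = 183.
Step 2. [(2*((-2*(-6*x)) + 7)) + 1 = 183] subtract 1: x sits inside (… + 1), so sub: 2*((-2*(-6*x)) + 7) = 182.
Step 3. [2*((-2*(-6*x)) + 7) = 182] 2·(inner) — divide through by 2, so div: (-2*(-6*x)) + 7 = 91.
Step 4. [(-2*(-6*x)) + 7 = 91] 7 comes off first (subtract 7). So sub: -2*(-6*x) = 84.
Step 5. [-2*(-6*x) = 84] -2 out front; divide by -2, so div: -6*x = -42.
Step 6. [-6*x = -42] -6·(inner) — divide through by -6. So div: x = 7.

Answer: x ∈ {7}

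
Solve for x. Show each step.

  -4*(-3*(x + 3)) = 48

Step 1. [-4*(-3*(x + 3)) = 48] leading coefficient -4: divide by -4. So div: -3*(x + 3) = -12.
Step 2. [-3*(x + 3) = -12] -3·(inner) — divide through by -3, so div: x + 3 = 4.
Step 3. [x + 3 = 4] 3 comes off first (subtract 3), so sub: x = 1.

Answer: x ∈ {1}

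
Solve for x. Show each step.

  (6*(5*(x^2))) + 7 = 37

Step 1. [(6*(5*(x^2))) + 7 = 37] +7 is outermost — subtract 7 both sides. So sub: 6*(5*(x^2)) = 30.
Step 2. [6*(5*(x^2)) = 30] divide by the outer 6, so div: 5*(x^2) = 5.
Step 3. [5*(x^2) = 5] LHS = 5·(…); ÷5 both sides ⇒ div: x^2 = 1.
Step 4. [x^2 = 1] √ both sides: 1 ≥ 0 gives two branches, so sqrt: x = 1 or -1.

Answer: x ∈ {-1, 1}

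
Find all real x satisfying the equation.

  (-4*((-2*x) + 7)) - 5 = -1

Step 1. [(-4*((-2*x) + 7)) - 5 = -1] -5 is outermost — add 5 both sides. So sub: -4*((-2*x) + 7) = 4.
Step 2. [-4*((-2*x) + 7) = 4] -4·(inner) — divide through by -4, so div: (-2*x) + 7 = -1.
Step 3. [(-2*x) + 7 = -1] the outer +7 inverts by subtracting 7 ⇒ sub: -2*x = -8.
Step 4. [-2*x = -8] divide by the outer -2 ⇒ div: x = 4.

Answer: x ∈ {4}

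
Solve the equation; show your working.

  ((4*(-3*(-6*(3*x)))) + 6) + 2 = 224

Step 1. [((4*(-3*(-6*(3*x)))) + 6) + 2 = 224] 2 comes off first (subtract 2), so sub: (4*(-3*(-6*(3*x)))) + 6 = 222.
Step 2. [(4*(-3*(-6*(3*x)))) + 6 = 222] the outer +6 inverts by subtracting 6. So sub: 4*(-3*(-6*(3*x))) = 216.
Step 3. [4*(-3*(-6*(3*x))) = 216] leading coefficient 4: divide by 4, so div: -3*(-6*(3*x)) = 54.
Step 4. [-3*(-6*(3*x)) = 54] LHS = -3·(…); ÷-3 both sides. So div: -6*(3*x) = -18.
Step 5. [-6*(3*x) = -18] leading coefficient -6: divide by -6, so div: 3*x = 3.
Step 6. [3*x = 3] leading coefficient 3: divide by 3, so div: x = 1.

Answer: x ∈ {1}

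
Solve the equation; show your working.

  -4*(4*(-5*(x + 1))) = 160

Step 1. [-4*(4*(-5*(x + 1))) = 160] -4·(inner) — divide through by -4 ⇒ div: 4*(-5*(x + 1)) = -40.
Step 2. [4*(-5*(x + 1)) = -40] LHS = 4·(…); ÷4 both sides. So div: -5*(x + 1) = -10.
Step 3. [-5*(x + 1) = -10] divide by the outer -5, so div: x + 1 = 2.
Step 4. [x + 1 = 2] subtract 1: x sits inside (… + 1), so sub: x = 1.

Answer: x ∈ {1}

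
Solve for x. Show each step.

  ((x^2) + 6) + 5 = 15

Step 1. [((x^2) + 6) + 5 = 15] 5 comes off first (subtract 5). So sub: (x^2) + 6 = 10.
Step 2. [(x^2) + 6 = 10] peel the +6: subtract 6 from each side. So sub: x^2 = 4.
Step 3. [x^2 = 4] √ both sides: 4 ≥ 0 gives two branches, so sqrt: x = 2 or -2.

Answer: x ∈ {-2, 2}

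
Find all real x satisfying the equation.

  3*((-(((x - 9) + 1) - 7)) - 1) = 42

Step 1. [3*((-(((x - 9) + 1) - 7)) - 1) = 42] 3 out front; divide by 3. So div: (-(((x - 9) + 1) - 7)) - 1 = 14.
Step 2. [(-(((x - 9) + 1) - 7)) - 1 = 14] peel the -1: add 1 from each side ⇒ sub: -(((x - 9) + 1) - 7) = 15.
Step 3. [-(((x - 9) + 1) - 7) = 15] flip signs both sides ⇒ neg: ((x - 9) + 1) - 7 = -15.
Step 4. [((x - 9) + 1) - 7 = -15] add 7: x sits inside (… - 7). So sub: (x - 9) + 1 = -8.
Step 5. [(x - 9) + 1 = -8] 1 comes off first (subtract 1) ⇒ sub: x - 9 = -9.
Step 6. [x - 9 = -9] the outer -9 inverts by adding 9, so sub: x = 0.

Answer: x ∈ {0}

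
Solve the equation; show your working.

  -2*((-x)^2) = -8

Step 1. [-2*((-x)^2) = -8] divide by the outer -2 ⇒ div: (-x)^2 = 4.
Step 2. [(-x)^2 = 4] √ both sides: 4 ≥ 0 gives two branches, so sqrt: -x = 2 or -2.
Step 3. [-x = 2 or -2] LHS negated; negate both sides ⇒ neg: x = -2 or 2.

Answer: x ∈ {-2, 2}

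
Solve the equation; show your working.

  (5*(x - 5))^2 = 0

Step 1. [(5*(x - 5))^2 = 0] 0 ≥ 0, LHS is (·)² — take ±√. So sqrt: 5*(x - 5) = 0.
Step 2. [5*(x - 5) = 0] divide by the outer 5. So div: x - 5 = 0.
Step 3. [x - 5 = 0] the outer -5 inverts by adding 5, so sub: x = 5.

Answer: x ∈ {5}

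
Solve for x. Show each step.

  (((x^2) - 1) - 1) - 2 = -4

Step 1. [(((x^2) - 1) - 1) - 2 = -4] peel the -2: add 2 from each side, so sub: ((x^2) - 1) - 1 = -2.
Step 2. [((x^2) - 1) - 1 = -2] -1 is outermost — add 1 both sides ⇒ sub: (x^2) - 1 = -1.
Step 3. [(x^2) - 1 = -1] 1 comes off first (add 1), so sub: x^2 = 0.
Step 4. [x^2 = 0] LHS squared, RHS 0 ≥ 0: apply √ (±) ⇒ sqrt: x = 0.

Answer: x ∈ {0}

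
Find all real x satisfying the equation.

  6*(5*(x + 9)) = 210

Step 1. [6*(5*(x + 9)) = 210] leading coefficient 6: divide by 6 ⇒ div: 5*(x + 9) = 35.
Step 2. [5*(x + 9) = 35] leading coefficient 5: divide by 5 ⇒ div: x + 9 = 7.
Step 3. [x + 9 = 7] +9 is outermost — subtract 9 both sides ⇒ sub: x = -2.

Answer: x ∈ {-2}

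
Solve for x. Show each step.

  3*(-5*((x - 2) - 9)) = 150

Step 1. [3*(-5*((x - 2) - 9)) = 150] divide by the outer 3. So div: -5*((x - 2) - 9) = 50.
Step 2. [-5*((x - 2) - 9) = 50] -5 out front; divide by -5. So div: (x - 2) - 9 = -10.
Step 3. [(x - 2) - 9 = -10] -9 is outermost — add 9 both sides ⇒ sub: x - 2 = -1.
Step 4. [x - 2 = -1] the outer -2 inverts by adding 2. So sub: x = 1.

Answer: x ∈ {1}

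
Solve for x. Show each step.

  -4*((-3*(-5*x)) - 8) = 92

Step 1. [-4*((-3*(-5*x)) - 8) = 92] -4 out front; divide by -4 ⇒ div: (-3*(-5*x)) - 8 = -23.
Step 2. [(-3*(-5*x)) - 8 = -23] peel the -8: add 8 from each side. So sub: -3*(-5*x) = -15.
Step 3. [-3*(-5*x) = -15] -3 out front; divide by -3 ⇒ div: -5*x = 5.
Step 4. [-5*x = 5] -5·(inner) — divide through by -5, so div: x = -1.

Answer: x ∈ {-1}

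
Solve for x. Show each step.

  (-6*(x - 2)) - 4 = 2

Step 1. [(-6*(x - 2)) - 4 = 2] 4 comes off first (add 4), so sub: -6*(x - 2) = 6.
Step 2. [-6*(x - 2) = 6] leading coefficient -6: divide by -6 ⇒ div: x - 2 = -1.
Step 3. [x - 2 = -1] the outer -2 inverts by adding 2. So sub: x = 1.

Answer: x ∈ {1}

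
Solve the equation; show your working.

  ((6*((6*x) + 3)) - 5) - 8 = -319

Step 1. [((6*((6*x) + 3)) - 5) - 8 = -319] add 8: x sits inside (… - 8). So sub: (6*((6*x) + 3)) - 5 = -311.
Step 2. [(6*((6*x) + 3)) - 5 = -311] -5 is outermost — add 5 both sides. So sub: 6*((6*x) + 3) = -306.
Step 3. [6*((6*x) + 3) = -306] 6·(inner) — divide through by 6, so div: (6*x) + 3 = -51.
Step 4. [(6*x) + 3 = -51] +3 is outermost — subtract 3 both sides ⇒ sub: 6*x = -54.
Step 5. [6*x = -54] LHS = 6·(…); ÷6 both sides ⇒ div: x = -9.

Answer: x ∈ {-9}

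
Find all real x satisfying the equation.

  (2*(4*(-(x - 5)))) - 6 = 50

Step 1. [(2*(4*(-(x - 5)))) - 6 = 50] common factor 2 (LHS and 50) — divide through ⇒ factor: (4*(-(x - 5))) - 3 = 25.
Step 2. [(4*(-(x - 5))) - 3 = 25] peel the -3: add 3 from each side, so sub: 4*(-(x - 5)) = 28.
Step 3. [4*(-(x - 5)) = 28] divide by the outer 4, so div: -(x - 5) = 7.
Step 4. [-(x - 5) = 7] flip signs both sides. So neg: x - 5 = -7.
Step 5. [x - 5 = -7] -5 is outermost — add 5 both sides ⇒ sub: x = -2.

Answer: x ∈ {-2}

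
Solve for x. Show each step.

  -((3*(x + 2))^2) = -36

Step 1. [-((3*(x + 2))^2) = -36] flip signs both sides, so neg: (3*(x + 2))^2 = 36.
Step 2. [(3*(x + 2))^2 = 36] 36 ≥ 0, LHS is (·)² — take ±√, so sqrt: 3*(x + 2) = 6 or -6.
Step 3. [3*(x + 2) = 6 or -6] 3·(inner) — divide through by 3 ⇒ div: x + 2 = 2 or -2.
Step 4. [x + 2 = 2 or -2] 2 comes off first (subtract 2), so sub: x = 0 or -4.

Answer: x ∈ {-4, 0}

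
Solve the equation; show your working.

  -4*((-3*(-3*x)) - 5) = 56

Step 1. [-4*((-3*(-3*x)) - 5) = 56] -4 out front; divide by -4, so div: (-3*(-3*x)) - 5 = -14.
Step 2. [(-3*(-3*x)) - 5 = -14] -5 is outermost — add 5 both sides ⇒ sub: -3*(-3*x) = -9.
Step 3. [-3*(-3*x) = -9] -3 out front; divide by -3 ⇒ div: -3*x = 3.
Step 4. [-3*x = 3] -3 out front; divide by -3 ⇒ div: x = -1.

Answer: x ∈ {-1}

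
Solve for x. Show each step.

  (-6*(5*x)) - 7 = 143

Step 1. [(-6*(5*x)) - 7 = 143] the outer -7 inverts by adding 7 ⇒ sub: -6*(5*x) = 150.
Step 2. [-6*(5*x) = 150] LHS = -6·(…); ÷-6 both sides ⇒ div: 5*x = -25.
Step 3. [5*x = -25] divide by the outer 5. So div: x = -5.

Answer: x ∈ {-5}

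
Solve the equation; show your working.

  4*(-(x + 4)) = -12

Step 1. [4*(-(x + 4)) = -12] LHS = 4·(…); ÷4 both sides. So div: -(x + 4) = -3.
Step 2. [-(x + 4) = -3] LHS negated; negate both sides, so neg: x + 4 = 3.
Step 3. [x + 4 = 3] 4 comes off first (subtract 4) ⇒ sub: x = -1.

Answer: x ∈ {-1}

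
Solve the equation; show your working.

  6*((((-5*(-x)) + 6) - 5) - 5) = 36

Step 1. [6*((((-5*(-x)) + 6) - 5) - 5) = 36] leading coefficient 6: divide by 6. So div: (((-5*(-x)) + 6) - 5) - 5 = 6.
Step 2. [(((-5*(-x)) + 6) - 5) - 5 = 6] add 5: x sits inside (… - 5). So sub: ((-5*(-x)) + 6) - 5 = 11.
Step 3. [((-5*(-x)) + 6) - 5 = 11] -5 is outermost — add 5 both sides ⇒ sub: (-5*(-x)) + 6 = 16.
Step 4. [(-5*(-x)) + 6 = 16] the outer +6 inverts by subtracting 6, so sub: -5*(-x) = 10.
Step 5. [-5*(-x) = 10] LHS = -5·(…); ÷-5 both sides. So div: -x = -2.
Step 6. [-x = -2] flip signs both sides. So neg: x = 2.

Answer: x ∈ {2}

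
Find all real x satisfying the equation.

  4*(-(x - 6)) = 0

Step 1. [4*(-(x - 6)) = 0] leading coefficient 4: divide by 4, so div: -(x - 6) = 0.
Step 2. [-(x - 6) = 0] flip signs both sides. So neg: x - 6 = 0.
Step 3. [x - 6 = 0] peel the -6: add 6 from each side, so sub: x = 6.

Answer: x ∈ {6}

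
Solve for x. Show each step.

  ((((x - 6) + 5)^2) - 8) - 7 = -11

Step 1. [((((x - 6) + 5)^2) - 8) - 7 = -11] -7 is outermost — add 7 both sides ⇒ sub: (((x - 6) + 5)^2) - 8 = -4.
Step 2. [(((x - 6) + 5)^2) - 8 = -4] add 8: x sits inside (… - 8) ⇒ sub: ((x - 6) + 5)^2 = 4.
Step 3. [((x - 6) + 5)^2 = 4] √ both sides: 4 ≥ 0 gives two branches, so sqrt: (x - 6) + 5 = 2 or -2.
Step 4. [(x - 6) + 5 = 2 or -2] +5 is outermost — subtract 5 both sides, so sub: x - 6 = -3 or -7.
Step 5. [x - 6 = -3 or -7] 6 comes off first (add 6), so sub: x = 3 or -1.

Answer: x ∈ {-1, 3}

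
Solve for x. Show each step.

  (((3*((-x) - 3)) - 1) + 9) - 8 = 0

Step 1. [(((3*((-x) - 3)) - 1) + 9) - 8 = 0] peel the -8: add 8 from each side. So sub: ((3*((-x) - 3)) - 1) + 9 = 8.
Step 2. [((3*((-x) - 3)) - 1) + 9 = 8] 9 comes off first (subtract 9), so sub: (3*((-x) - 3)) - 1 = -1.
Step 3. [(3*((-x) - 3)) - 1 = -1] peel the -1: add 1 from each side, so sub: 3*((-x) - 3) = 0.
Step 4. [3*((-x) - 3) = 0] leading coefficient 3: divide by 3, so div: (-x) - 3 = 0.
Step 5. [(-x) - 3 = 0] the outer -3 inverts by adding 3. So sub: -x = 3.
Step 6. [-x = 3] flip signs both sides. So neg: x = -3.

Answer: x ∈ {-3}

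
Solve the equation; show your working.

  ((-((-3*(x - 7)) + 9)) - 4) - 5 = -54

Step 1. [((-((-3*(x - 7)) + 9)) - 4) - 5 = -54] 5 comes off first (add 5). So sub: (-((-3*(x - 7)) + 9)) - 4 = -49.
Step 2. [(-((-3*(x - 7)) + 9)) - 4 = -49] peel the -4: add 4 from each side ⇒ sub: -((-3*(x - 7)) + 9) = -45.
Step 3. [-((-3*(x - 7)) + 9) = -45] leading − — multiply by −1. So neg: (-3*(x - 7)) + 9 = 45.
Step 4. [(-3*(x - 7)) + 9 = 45] +9 is outermost — subtract 9 both sides, so sub: -3*(x - 7) = 36.
Step 5. [-3*(x - 7) = 36] -3 out front; divide by -3. So div: x - 7 = -12.
Step 6. [x - 7 = -12] the outer -7 inverts by adding 7. So sub: x = -5.

Answer: x ∈ {-5}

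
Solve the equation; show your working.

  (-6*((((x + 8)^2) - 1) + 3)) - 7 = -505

Step 1. [(-6*((((x + 8)^2) - 1) + 3)) - 7 = -505] peel the -7: add 7 from each side. So sub: -6*((((x + 8)^2) - 1) + 3) = -498.
Step 2. [-6*((((x + 8)^2) - 1) + 3) = -498] divide by the outer -6. So div: (((x + 8)^2) - 1) + 3 = 83.
Step 3. [(((x + 8)^2) - 1) + 3 = 83] subtract 3: x sits inside (… + 3), so sub: ((x + 8)^2) - 1 = 80.
Step 4. [((x + 8)^2) - 1 = 80] 1 comes off first (add 1) ⇒ sub: (x + 8)^2 = 81.
Step 5. [(x + 8)^2 = 81] LHS squared, RHS 81 ≥ 0: apply √ (±), so sqrt: x + 8 = 9 or -9.
Step 6. [x + 8 = 9 or -9] +8 is outermost — subtract 8 both sides, so sub: x = 1 or -17.

Answer: x ∈ {-17, 1}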